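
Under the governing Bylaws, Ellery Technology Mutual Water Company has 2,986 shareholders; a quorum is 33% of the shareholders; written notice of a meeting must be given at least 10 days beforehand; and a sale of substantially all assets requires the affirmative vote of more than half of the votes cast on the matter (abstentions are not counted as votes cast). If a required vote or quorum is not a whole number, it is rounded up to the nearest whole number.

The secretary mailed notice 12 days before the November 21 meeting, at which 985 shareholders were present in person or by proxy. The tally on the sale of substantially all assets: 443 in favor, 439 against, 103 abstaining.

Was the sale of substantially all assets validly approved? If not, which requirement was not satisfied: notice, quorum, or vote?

Notice: 12 days given; 10 required. Satisfied.
Quorum: 33% of 2,986 = 985.38, rounded up to 986; 985 present. Not satisfied.
Vote: requires a majority of the votes cast (985 − 103 abstaining = 882); a majority of 882 is 442, so 442 needed; 443 in favor. Satisfied.

Invalid — quorum requirement not satisfied.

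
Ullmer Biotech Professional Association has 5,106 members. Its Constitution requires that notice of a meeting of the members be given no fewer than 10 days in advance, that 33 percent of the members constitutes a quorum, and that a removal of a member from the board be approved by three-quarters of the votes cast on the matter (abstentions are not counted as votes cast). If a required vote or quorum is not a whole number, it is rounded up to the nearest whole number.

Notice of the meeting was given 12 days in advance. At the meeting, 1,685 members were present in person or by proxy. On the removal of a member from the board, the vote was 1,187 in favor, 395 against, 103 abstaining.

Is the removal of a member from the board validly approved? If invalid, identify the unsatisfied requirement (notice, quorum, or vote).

Notice: 12 days given; 10 required. Satisfied.
Quorum: 33% of 5,106 = 1,684.98, rounded up to 1,685; 1,685 present. Satisfied.
Vote: requires three-fourths of the votes cast (1,685 − 103 abstaining = 1,582); 3/4 of 1582 = 1186.50, rounded up to 1187, so 1,187 needed; 1,187 in favor. Satisfied.

Valid — all requirements satisfied.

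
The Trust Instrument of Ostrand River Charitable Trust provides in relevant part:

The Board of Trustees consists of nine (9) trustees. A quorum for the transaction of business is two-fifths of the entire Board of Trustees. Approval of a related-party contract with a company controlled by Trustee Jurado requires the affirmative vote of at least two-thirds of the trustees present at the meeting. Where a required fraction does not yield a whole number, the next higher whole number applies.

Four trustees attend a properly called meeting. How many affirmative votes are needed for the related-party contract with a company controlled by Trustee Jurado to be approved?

3

The related-party contract with a company controlled by Trustee Jurado requires two-thirds of the trustees present (4).
2/3 of 4 = 2.67, rounded up to 3.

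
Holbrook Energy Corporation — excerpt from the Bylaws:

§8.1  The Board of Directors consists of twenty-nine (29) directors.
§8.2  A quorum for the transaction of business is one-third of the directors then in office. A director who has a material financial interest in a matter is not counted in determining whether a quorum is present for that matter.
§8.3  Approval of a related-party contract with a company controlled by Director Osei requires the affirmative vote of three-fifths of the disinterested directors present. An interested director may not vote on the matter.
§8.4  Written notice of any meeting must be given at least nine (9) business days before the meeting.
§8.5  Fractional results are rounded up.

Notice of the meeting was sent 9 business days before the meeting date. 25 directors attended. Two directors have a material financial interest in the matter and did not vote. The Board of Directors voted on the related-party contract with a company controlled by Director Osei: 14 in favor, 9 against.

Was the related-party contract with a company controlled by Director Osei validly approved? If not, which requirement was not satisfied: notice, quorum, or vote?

Notice: 9 business days given; 9 required (9 ≥ 9). Satisfied.
Quorum: 25 present, but the 2 interested directors do not count, leaving 23. Quorum is 10. Satisfied.
Vote: the related-party contract with a company controlled by Director Osei requires three-fifths of the disinterested directors present (25 − 2 = 23). 3/5 of 23 = 13.80, rounded up to 14, so 14 affirmative votes are needed; 14 voted in favor. Satisfied.

Valid — all requirements satisfied.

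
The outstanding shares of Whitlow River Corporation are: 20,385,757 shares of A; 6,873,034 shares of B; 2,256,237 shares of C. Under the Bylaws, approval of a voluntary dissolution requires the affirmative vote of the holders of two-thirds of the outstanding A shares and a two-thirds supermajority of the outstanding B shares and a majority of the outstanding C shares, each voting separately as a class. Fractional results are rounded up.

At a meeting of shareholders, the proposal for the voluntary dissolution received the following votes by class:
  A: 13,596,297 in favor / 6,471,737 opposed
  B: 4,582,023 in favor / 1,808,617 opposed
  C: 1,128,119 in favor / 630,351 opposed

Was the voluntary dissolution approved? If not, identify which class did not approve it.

A: 2/3 of 20385757 = 13590504.67, rounded up to 13590505; 13,590,505 required, 13,596,297 in favor — approved.
B: 2/3 of 6873034 = 4582022.67, rounded up to 4582023; 4,582,023 required, 4,582,023 in favor — approved.
C: a majority of 2256237 is 1128119; 1,128,119 required, 1,128,119 in favor — approved.

Approved — every class gave the required vote.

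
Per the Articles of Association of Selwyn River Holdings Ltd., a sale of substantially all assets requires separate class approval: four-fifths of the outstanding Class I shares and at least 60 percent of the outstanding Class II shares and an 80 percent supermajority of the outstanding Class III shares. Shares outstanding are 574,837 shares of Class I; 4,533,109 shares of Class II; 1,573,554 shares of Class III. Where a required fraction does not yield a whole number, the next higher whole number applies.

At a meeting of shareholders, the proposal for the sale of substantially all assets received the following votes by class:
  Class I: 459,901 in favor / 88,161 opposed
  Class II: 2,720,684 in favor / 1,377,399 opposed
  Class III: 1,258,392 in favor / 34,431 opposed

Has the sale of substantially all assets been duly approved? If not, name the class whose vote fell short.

Class I: 4/5 of 574837 = 459869.60, rounded up to 459870; 459,870 required, 459,901 in favor — approved.
Class II: 3/5 of 4533109 = 2719865.40, rounded up to 2719866; 2,719,866 required, 2,720,684 in favor — approved.
Class III: 4/5 of 1573554 = 1258843.20, rounded up to 1258844; 1,258,844 required, 1,258,392 in favor — not approved.

Not approved — the Class III shares did not give the required vote.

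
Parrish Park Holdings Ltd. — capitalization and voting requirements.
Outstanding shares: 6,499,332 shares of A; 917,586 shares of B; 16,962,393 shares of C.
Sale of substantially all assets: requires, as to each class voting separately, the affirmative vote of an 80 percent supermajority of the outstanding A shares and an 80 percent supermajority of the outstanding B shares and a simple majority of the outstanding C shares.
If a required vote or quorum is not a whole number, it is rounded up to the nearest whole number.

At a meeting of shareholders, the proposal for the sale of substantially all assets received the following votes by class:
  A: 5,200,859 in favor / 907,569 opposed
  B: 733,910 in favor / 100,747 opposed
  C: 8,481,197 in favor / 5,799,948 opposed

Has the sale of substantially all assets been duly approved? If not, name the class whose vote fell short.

A: 4/5 of 6499332 = 5199465.60, rounded up to 5199466; 5,199,466 required, 5,200,859 in favor — approved.
B: 4/5 of 917586 = 734068.80, rounded up to 734069; 734,069 required, 733,910 in favor — not approved.
C: a majority of 16962393 is 8481197; 8,481,197 required, 8,481,197 in favor — approved.

Not approved — the B shares did not give the required vote.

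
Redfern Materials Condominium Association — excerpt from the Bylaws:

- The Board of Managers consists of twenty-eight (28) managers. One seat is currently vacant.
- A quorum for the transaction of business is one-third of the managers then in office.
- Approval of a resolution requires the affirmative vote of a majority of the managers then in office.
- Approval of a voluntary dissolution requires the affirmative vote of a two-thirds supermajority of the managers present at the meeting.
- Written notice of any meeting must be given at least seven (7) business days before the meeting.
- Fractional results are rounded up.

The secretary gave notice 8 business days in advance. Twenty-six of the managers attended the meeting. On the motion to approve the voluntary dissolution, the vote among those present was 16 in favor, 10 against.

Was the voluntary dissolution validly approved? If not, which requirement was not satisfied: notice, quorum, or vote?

Notice: 8 business days given; 7 required (8 ≥ 7). Satisfied.
Quorum: 26 present; quorum is 9. Satisfied.
Vote: the voluntary dissolution requires two-thirds of the managers present (26). 2/3 of 26 = 17.33, rounded up to 18, so 18 affirmative votes are needed; 16 voted in favor. Not satisfied.

Invalid — vote requirement not satisfied.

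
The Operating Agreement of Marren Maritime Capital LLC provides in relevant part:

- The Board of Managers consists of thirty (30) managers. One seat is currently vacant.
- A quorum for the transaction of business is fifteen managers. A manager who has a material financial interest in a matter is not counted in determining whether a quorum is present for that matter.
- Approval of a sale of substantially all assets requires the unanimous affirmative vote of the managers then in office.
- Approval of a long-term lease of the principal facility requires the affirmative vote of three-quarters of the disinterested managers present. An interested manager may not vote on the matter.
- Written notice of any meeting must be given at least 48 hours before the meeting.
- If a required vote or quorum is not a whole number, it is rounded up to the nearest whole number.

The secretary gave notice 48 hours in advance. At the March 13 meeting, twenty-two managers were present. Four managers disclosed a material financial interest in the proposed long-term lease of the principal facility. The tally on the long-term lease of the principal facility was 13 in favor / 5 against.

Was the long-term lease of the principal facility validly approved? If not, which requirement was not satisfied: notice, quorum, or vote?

Notice: 48 hours given; 48 required (48 ≥ 48). Satisfied.
Quorum: 22 present, but the 4 interested managers do not count, leaving 18. Quorum is 15. Satisfied.
Vote: the long-term lease of the principal facility requires three-fourths of the disinterested managers present (22 − 4 = 18). 3/4 of 18 = 13.50, rounded up to 14, so 14 affirmative votes are needed; 13 voted in favor. Not satisfied.

Invalid — vote requirement not satisfied.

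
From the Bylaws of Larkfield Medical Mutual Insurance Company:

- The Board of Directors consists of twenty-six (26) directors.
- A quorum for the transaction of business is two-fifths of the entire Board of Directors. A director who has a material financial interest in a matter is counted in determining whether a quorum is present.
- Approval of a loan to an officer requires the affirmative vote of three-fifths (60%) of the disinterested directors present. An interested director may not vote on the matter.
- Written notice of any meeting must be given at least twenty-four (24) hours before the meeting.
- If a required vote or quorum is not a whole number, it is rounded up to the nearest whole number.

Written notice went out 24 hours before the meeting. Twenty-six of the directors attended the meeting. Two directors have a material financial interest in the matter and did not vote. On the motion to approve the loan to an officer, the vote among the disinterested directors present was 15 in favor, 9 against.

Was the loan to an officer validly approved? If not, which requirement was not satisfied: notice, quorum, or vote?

Valid — all requirements satisfied.

Notice: 24 hours given; 24 required (24 ≥ 24). Satisfied.
Quorum: 26 present (interested directors count toward quorum); quorum is 11. Satisfied.
Vote: the loan to an officer requires three-fifths of the disinterested directors present (26 − 2 = 24). 3/5 of 24 = 14.40, rounded up to 15, so 15 affirmative votes are needed; 15 voted in favor. Satisfied.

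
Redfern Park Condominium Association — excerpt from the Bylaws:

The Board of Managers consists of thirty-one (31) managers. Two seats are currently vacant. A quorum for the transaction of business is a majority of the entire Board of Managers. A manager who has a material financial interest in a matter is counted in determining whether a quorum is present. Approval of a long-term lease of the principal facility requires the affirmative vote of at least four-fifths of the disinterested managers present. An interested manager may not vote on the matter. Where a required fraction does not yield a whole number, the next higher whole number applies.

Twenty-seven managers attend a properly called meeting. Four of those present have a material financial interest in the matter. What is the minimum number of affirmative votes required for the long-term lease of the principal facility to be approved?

The long-term lease of the principal facility requires four-fifths of the disinterested managers present (27 − 4 = 23).
4/5 of 23 = 18.40, rounded up to 19.

19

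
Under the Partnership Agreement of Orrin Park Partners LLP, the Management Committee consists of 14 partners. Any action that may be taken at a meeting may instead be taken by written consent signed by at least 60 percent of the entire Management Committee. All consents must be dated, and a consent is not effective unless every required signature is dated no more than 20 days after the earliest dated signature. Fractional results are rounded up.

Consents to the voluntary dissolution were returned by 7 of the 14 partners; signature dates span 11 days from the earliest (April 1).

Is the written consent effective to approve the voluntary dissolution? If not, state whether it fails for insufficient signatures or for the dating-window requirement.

Signatures required: at least 60 percent of 14 — 3/5 of 14 = 8.40, rounded up to 9, so 9 needed; 7 signed. Insufficient.
Dating window: the latest signature is 11 days after the earliest; the limit is 20 days. Within the window.

Not effective — insufficient signatures.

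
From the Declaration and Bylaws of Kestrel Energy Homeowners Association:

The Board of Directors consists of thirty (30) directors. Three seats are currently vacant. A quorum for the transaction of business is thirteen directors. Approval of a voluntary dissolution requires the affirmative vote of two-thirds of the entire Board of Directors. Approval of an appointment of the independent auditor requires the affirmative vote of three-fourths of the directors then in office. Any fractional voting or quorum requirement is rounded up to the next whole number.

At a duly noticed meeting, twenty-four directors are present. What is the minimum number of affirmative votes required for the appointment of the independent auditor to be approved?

The appointment of the independent auditor requires three-fourths of the directors then in office (27).
3/4 of 27 = 20.25, rounded up to 21.

21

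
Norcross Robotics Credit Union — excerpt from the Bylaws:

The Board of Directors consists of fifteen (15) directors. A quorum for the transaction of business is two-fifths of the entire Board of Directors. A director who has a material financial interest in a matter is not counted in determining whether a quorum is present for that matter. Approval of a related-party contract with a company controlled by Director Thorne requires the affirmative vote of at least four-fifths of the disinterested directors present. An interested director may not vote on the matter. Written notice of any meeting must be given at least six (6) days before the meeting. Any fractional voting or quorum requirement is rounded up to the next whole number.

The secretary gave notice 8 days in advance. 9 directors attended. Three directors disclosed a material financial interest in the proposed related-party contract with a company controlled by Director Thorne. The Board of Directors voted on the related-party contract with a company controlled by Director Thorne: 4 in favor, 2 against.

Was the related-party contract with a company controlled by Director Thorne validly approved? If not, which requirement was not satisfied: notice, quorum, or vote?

Invalid — vote requirement not satisfied.

Notice: 8 days given; 6 required (8 ≥ 6). Satisfied.
Quorum: 9 present, but the 3 interested directors do not count, leaving 6. Quorum is 6. Satisfied.
Vote: the related-party contract with a company controlled by Director Thorne requires four-fifths of the disinterested directors present (9 − 3 = 6). 4/5 of 6 = 4.80, rounded up to 5, so 5 affirmative votes are needed; 4 voted in favor. Not satisfied.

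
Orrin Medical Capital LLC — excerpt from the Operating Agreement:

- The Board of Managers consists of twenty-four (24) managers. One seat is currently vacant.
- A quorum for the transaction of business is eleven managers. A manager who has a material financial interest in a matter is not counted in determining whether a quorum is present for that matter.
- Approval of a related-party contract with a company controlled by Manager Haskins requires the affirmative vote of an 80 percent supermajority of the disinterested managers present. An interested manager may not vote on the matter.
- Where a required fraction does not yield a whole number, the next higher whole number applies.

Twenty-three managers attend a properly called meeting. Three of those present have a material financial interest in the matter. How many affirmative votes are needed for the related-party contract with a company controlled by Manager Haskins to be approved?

The related-party contract with a company controlled by Manager Haskins requires four-fifths of the disinterested managers present (23 − 3 = 20).
4/5 of 20 = 16.

16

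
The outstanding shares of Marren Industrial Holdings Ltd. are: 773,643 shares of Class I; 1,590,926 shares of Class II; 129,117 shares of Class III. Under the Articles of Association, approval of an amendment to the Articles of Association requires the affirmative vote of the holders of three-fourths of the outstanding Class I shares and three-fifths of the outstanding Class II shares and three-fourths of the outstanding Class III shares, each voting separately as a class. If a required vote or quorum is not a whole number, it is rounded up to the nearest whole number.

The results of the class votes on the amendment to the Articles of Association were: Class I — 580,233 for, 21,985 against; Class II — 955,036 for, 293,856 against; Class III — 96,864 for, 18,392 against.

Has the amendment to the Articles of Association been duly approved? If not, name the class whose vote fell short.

Class I: 3/4 of 773643 = 580232.25, rounded up to 580233; 580,233 required, 580,233 in favor — approved.
Class II: 3/5 of 1590926 = 954555.60, rounded up to 954556; 954,556 required, 955,036 in favor — approved.
Class III: 3/4 of 129117 = 96837.75, rounded up to 96838; 96,838 required, 96,864 in favor — approved.

Approved — every class gave the required vote.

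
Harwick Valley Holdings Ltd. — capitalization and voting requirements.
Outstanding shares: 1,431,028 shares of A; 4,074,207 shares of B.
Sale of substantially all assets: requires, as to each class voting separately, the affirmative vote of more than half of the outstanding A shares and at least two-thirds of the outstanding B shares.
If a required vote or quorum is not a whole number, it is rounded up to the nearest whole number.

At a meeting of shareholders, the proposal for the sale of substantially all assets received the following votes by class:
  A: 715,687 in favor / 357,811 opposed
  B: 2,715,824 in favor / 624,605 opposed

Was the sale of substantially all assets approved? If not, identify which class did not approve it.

A: a majority of 1431028 is 715515; 715,515 required, 715,687 in favor — approved.
B: 2/3 of 4074207 = 2716138; 2,716,138 required, 2,715,824 in favor — not approved.

Not approved — the B shares did not give the required vote.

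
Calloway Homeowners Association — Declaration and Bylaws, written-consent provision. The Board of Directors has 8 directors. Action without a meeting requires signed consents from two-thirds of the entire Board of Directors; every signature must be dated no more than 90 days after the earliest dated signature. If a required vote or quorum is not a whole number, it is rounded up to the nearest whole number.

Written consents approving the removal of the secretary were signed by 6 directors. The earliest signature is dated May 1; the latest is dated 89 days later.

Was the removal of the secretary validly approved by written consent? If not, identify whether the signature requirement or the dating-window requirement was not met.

Effective — both the signature and dating-window requirements are satisfied.

Signatures required: two-thirds of 8 — 2/3 of 8 = 5.33, rounded up to 6, so 6 needed; 6 signed. Sufficient.
Dating window: the latest signature is 89 days after the earliest; the limit is 90 days. Within the window.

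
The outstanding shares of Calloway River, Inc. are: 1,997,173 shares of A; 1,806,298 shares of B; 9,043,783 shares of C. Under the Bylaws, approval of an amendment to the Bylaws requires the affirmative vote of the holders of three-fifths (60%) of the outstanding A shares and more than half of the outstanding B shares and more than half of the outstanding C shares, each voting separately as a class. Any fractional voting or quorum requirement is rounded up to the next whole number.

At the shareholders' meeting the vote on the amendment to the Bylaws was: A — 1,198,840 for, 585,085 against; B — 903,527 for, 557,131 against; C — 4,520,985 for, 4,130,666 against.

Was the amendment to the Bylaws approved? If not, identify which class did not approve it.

Not approved — the C shares did not give the required vote.

A: 3/5 of 1997173 = 1198303.80, rounded up to 1198304; 1,198,304 required, 1,198,840 in favor — approved.
B: a majority of 1806298 is 903150; 903,150 required, 903,527 in favor — approved.
C: a majority of 9043783 is 4521892; 4,521,892 required, 4,520,985 in favor — not approved.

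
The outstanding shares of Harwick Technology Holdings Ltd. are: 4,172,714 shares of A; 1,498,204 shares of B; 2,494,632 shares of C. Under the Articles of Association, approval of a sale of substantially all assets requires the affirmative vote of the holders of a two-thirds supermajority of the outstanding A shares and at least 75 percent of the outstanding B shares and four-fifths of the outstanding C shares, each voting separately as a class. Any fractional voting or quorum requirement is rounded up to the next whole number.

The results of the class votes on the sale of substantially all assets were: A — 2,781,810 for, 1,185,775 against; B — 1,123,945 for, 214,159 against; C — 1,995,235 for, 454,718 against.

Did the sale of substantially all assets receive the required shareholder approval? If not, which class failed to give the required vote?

A: 2/3 of 4172714 = 2781809.33, rounded up to 2781810; 2,781,810 required, 2,781,810 in favor — approved.
B: 3/4 of 1498204 = 1123653; 1,123,653 required, 1,123,945 in favor — approved.
C: 4/5 of 2494632 = 1995705.60, rounded up to 1995706; 1,995,706 required, 1,995,235 in favor — not approved.

Not approved — the C shares did not give the required vote.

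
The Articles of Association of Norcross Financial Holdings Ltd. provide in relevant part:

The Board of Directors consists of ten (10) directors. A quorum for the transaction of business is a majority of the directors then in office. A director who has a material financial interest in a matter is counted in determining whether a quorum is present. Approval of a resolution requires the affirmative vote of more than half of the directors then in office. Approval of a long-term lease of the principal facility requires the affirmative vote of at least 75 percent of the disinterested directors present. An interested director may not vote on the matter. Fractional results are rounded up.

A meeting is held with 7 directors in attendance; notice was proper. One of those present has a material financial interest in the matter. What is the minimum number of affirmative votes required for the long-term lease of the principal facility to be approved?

The long-term lease of the principal facility requires three-fourths of the disinterested directors present (7 − 1 = 6).
3/4 of 6 = 4.50, rounded up to 5.

5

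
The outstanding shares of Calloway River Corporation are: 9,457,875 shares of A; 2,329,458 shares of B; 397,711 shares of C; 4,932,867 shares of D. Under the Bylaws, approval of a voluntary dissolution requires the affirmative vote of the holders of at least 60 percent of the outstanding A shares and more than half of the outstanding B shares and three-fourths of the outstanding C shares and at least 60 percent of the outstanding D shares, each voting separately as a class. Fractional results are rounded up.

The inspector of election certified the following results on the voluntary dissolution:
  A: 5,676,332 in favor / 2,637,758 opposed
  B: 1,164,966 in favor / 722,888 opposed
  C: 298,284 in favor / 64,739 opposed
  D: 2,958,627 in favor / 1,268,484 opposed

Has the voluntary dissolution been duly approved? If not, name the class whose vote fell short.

Not approved — the D shares did not give the required vote.

A: 3/5 of 9457875 = 5674725; 5,674,725 required, 5,676,332 in favor — approved.
B: a majority of 2329458 is 1164730; 1,164,730 required, 1,164,966 in favor — approved.
C: 3/4 of 397711 = 298283.25, rounded up to 298284; 298,284 required, 298,284 in favor — approved.
D: 3/5 of 4932867 = 2959720.20, rounded up to 2959721; 2,959,721 required, 2,958,627 in favor — not approved.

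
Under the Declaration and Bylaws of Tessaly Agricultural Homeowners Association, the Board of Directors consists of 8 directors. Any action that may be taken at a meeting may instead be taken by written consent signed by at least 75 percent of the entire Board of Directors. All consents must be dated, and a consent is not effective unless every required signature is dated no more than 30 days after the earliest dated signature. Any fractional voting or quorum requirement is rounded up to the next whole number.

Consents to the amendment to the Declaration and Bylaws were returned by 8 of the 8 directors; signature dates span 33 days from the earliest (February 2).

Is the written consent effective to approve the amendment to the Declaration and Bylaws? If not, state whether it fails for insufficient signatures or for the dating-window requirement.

Signatures required: at least 75 percent of 8 — 3/4 of 8 = 6, so 6 needed; 8 signed. Sufficient.
Dating window: the latest signature is 33 days after the earliest; the limit is 30 days. Outside the window.

Not effective — dating-window requirement not satisfied.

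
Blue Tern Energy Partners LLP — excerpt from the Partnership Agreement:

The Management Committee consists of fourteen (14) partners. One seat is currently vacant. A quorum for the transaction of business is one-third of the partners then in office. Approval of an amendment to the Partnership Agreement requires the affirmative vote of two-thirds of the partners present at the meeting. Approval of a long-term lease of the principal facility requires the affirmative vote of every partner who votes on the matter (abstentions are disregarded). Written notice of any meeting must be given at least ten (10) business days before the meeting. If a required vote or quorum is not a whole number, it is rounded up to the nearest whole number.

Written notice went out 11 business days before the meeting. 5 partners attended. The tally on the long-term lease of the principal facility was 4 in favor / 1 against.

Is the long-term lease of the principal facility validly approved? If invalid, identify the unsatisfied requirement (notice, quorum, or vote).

Invalid — vote requirement not satisfied.

Notice: 11 business days given; 10 required (11 ≥ 10). Satisfied.
Quorum: 5 present; quorum is 5. Satisfied.
Vote: the long-term lease of the principal facility requires the unanimous vote of the votes cast (5). Unanimous means all 5, so 5 affirmative votes are needed; 4 voted in favor. Not satisfied.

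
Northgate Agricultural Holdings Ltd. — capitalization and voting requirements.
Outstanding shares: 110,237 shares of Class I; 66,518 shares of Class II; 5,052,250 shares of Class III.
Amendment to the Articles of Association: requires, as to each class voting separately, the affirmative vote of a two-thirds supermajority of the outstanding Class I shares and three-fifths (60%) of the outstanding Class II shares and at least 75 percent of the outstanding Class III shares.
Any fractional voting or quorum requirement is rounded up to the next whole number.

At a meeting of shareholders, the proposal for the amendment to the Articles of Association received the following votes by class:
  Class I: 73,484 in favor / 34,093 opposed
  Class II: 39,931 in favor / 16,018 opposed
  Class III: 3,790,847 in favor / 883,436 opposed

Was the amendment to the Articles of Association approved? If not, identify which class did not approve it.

Not approved — the Class I shares did not give the required vote.

Class I: 2/3 of 110237 = 73491.33, rounded up to 73492; 73,492 required, 73,484 in favor — not approved.
Class II: 3/5 of 66518 = 39910.80, rounded up to 39911; 39,911 required, 39,931 in favor — approved.
Class III: 3/4 of 5052250 = 3789187.50, rounded up to 3789188; 3,789,188 required, 3,790,847 in favor — approved.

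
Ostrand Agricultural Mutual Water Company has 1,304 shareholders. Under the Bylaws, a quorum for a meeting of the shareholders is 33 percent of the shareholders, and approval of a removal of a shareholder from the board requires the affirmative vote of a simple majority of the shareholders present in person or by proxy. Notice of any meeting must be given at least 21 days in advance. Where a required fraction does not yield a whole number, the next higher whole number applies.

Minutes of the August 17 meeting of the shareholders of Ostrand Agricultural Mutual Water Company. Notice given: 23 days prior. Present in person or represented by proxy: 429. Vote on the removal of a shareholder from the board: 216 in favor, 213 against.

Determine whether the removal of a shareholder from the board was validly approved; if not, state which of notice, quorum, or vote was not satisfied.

Invalid — quorum requirement not satisfied.

Notice: 23 days given; 21 required. Satisfied.
Quorum: 33% of 1,304 = 430.32, rounded up to 431; 429 present. Not satisfied.
Vote: requires a majority of those present (429); a majority of 429 is 215, so 215 needed; 216 in favor. Satisfied.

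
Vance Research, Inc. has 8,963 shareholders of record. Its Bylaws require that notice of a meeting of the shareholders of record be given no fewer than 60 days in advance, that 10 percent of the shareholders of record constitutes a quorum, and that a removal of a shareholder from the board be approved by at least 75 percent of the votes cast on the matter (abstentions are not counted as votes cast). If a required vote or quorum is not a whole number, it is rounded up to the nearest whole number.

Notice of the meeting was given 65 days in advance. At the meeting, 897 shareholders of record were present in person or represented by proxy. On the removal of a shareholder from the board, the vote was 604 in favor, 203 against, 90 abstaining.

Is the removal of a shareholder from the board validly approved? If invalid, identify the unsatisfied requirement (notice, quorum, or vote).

Invalid — vote requirement not satisfied.

Notice: 65 days given; 60 required. Satisfied.
Quorum: 10% of 8,963 = 896.30, rounded up to 897; 897 present. Satisfied.
Vote: requires three-fourths of the votes cast (897 − 90 abstaining = 807); 3/4 of 807 = 605.25, rounded up to 606, so 606 needed; 604 in favor. Not satisfied.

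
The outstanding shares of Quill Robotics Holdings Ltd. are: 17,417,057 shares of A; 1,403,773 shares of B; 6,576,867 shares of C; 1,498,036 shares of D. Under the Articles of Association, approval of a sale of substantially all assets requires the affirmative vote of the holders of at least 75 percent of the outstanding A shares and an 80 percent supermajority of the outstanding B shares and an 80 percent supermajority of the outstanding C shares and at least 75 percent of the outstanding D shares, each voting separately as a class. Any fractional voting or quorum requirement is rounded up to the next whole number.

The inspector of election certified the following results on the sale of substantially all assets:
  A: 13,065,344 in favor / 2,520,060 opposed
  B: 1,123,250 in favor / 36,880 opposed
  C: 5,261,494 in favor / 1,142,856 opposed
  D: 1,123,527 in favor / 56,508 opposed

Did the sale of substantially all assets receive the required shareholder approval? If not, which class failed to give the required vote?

Approved — every class gave the required vote.

A: 3/4 of 17417057 = 13062792.75, rounded up to 13062793; 13,062,793 required, 13,065,344 in favor — approved.
B: 4/5 of 1403773 = 1123018.40, rounded up to 1123019; 1,123,019 required, 1,123,250 in favor — approved.
C: 4/5 of 6576867 = 5261493.60, rounded up to 5261494; 5,261,494 required, 5,261,494 in favor — approved.
D: 3/4 of 1498036 = 1123527; 1,123,527 required, 1,123,527 in favor — approved.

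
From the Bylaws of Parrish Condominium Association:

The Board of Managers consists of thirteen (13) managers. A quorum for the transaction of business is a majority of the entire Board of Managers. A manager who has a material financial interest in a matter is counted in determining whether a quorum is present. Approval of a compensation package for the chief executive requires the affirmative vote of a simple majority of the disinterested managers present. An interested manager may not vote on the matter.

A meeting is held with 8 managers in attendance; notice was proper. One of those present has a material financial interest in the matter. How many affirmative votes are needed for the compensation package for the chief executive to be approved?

The compensation package for the chief executive requires a majority of the disinterested managers present (8 − 1 = 7).
A majority of 7 is 4.

4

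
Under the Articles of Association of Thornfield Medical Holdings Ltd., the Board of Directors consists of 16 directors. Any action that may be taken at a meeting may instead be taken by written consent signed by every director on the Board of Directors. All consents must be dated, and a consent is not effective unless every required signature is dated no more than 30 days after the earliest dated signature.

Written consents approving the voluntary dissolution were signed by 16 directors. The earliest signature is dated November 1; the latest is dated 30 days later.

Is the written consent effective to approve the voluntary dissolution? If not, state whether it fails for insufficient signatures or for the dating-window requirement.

Effective — both the signature and dating-window requirements are satisfied.

Signatures required: every one of 16 — unanimous means all 16, so 16 needed; 16 signed. Sufficient.
Dating window: the latest signature is 30 days after the earliest; the limit is 30 days. Within the window.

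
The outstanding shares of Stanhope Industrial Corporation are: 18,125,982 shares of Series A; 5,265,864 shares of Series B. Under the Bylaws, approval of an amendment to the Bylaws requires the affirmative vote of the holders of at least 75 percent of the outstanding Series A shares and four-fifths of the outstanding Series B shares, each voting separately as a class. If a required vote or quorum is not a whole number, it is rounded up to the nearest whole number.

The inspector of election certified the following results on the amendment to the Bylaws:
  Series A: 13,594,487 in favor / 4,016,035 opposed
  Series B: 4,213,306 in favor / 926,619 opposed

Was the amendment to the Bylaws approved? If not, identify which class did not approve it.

Series A: 3/4 of 18125982 = 13594486.50, rounded up to 13594487; 13,594,487 required, 13,594,487 in favor — approved.
Series B: 4/5 of 5265864 = 4212691.20, rounded up to 4212692; 4,212,692 required, 4,213,306 in favor — approved.

Approved — every class gave the required vote.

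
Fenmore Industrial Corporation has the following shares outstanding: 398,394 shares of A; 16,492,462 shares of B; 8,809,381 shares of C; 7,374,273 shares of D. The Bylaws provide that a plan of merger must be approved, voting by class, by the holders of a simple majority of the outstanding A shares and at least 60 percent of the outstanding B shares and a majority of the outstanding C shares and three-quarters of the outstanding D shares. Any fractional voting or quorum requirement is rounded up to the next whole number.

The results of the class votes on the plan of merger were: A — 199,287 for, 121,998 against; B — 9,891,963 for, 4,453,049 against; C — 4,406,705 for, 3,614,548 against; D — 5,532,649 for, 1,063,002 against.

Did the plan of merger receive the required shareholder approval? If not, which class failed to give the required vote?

Not approved — the B shares did not give the required vote.

A: a majority of 398394 is 199198; 199,198 required, 199,287 in favor — approved.
B: 3/5 of 16492462 = 9895477.20, rounded up to 9895478; 9,895,478 required, 9,891,963 in favor — not approved.
C: a majority of 8809381 is 4404691; 4,404,691 required, 4,406,705 in favor — approved.
D: 3/4 of 7374273 = 5530704.75, rounded up to 5530705; 5,530,705 required, 5,532,649 in favor — approved.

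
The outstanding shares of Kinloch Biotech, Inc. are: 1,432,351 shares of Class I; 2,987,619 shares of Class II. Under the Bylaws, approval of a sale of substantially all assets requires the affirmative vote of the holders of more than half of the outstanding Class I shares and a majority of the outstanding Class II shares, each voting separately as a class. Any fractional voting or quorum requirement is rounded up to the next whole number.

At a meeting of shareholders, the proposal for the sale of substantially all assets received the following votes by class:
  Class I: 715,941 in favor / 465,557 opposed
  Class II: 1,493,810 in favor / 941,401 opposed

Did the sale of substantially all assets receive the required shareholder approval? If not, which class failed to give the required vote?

Not approved — the Class I shares did not give the required vote.

Class I: a majority of 1432351 is 716176; 716,176 required, 715,941 in favor — not approved.
Class II: a majority of 2987619 is 1493810; 1,493,810 required, 1,493,810 in favor — approved.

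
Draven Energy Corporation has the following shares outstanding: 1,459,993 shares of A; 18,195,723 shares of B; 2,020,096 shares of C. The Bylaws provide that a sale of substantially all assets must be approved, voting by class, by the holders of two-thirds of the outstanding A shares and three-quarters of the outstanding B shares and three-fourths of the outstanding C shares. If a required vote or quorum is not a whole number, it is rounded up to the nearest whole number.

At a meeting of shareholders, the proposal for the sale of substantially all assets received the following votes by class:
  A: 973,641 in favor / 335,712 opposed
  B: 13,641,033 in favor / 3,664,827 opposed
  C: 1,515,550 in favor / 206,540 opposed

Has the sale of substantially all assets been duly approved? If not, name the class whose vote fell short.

Not approved — the B shares did not give the required vote.

A: 2/3 of 1459993 = 973328.67, rounded up to 973329; 973,329 required, 973,641 in favor — approved.
B: 3/4 of 18195723 = 13646792.25, rounded up to 13646793; 13,646,793 required, 13,641,033 in favor — not approved.
C: 3/4 of 2020096 = 1515072; 1,515,072 required, 1,515,550 in favor — approved.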